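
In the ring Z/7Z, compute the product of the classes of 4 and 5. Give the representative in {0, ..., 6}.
6

Both factors are already reduced mod 7. 4 · 5 = 20. Dividing by 7: 20 = 2·7 + 6. So (4 · 5) mod 7 = 6.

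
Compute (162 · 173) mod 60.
Reduce the factors first: 162 ≡ 42, 173 ≡ 53 (mod 60), so 162 · 173 ≡ 42 · 53 (mod 60). 42 · 53 = 2226. Dividing by 60: 2226 = 37·60 + 6. So (162 · 173) mod 60 = 6.

Final answer: 6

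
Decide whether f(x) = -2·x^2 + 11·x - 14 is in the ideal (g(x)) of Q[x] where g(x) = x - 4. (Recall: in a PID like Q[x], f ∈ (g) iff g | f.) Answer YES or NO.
NO

In Q[x] the ideal (g) consists of all multiples of g, so f ∈ (g) iff g | f, i.e. iff the remainder of f on division by g is 0. Divide f by g (g is monic, so eliminate the leading term of the running remainder at each step):
  leading term -2·x^2: subtract (-2·x)·g(x) = -2·x^2 + 8·x, leaving 3·x - 14
  leading term 3·x: subtract (3)·g(x) = 3·x - 12, leaving -2
The remainder r(x) = -2 ≠ 0 (and deg r < deg g), so g ∤ f, i.e. f ∉ (g).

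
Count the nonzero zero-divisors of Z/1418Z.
Z/1418Z has 709 nonzero zero-divisors

In Z/1418Z each nonzero element is either a unit (gcd with 1418 is 1) or a zero-divisor (gcd > 1). The number of units is φ(1418): factorise 1418 = 2 · 709, so φ(1418) = (2 − 1) · (709 − 1) = 1 · 708 = 708. The nonzero elements number 1418 − 1 = 1417. Hence the nonzero zero-divisors number 1417 − 708 = 709.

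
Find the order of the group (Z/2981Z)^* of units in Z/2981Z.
(Z/2981Z)^* consists of the classes a with gcd(a, 2981) = 1, so its order is φ(2981). φ is multiplicative, with φ(p^e) = p^e − p^(e−1). Factorise 2981 = 11 · 271. Then
  φ(2981) = (11 − 1) · (271 − 1) = 10 · 270 = 2700.
Thus |(Z/2981Z)^*| = 2700.

Final answer: |(Z/2981Z)^*| = 2700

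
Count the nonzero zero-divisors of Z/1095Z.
Z/1095Z has 518 nonzero zero-divisors

In Z/1095Z each nonzero element is either a unit (gcd with 1095 is 1) or a zero-divisor (gcd > 1). The number of units is φ(1095): factorise 1095 = 3 · 5 · 73, so φ(1095) = (3 − 1) · (5 − 1) · (73 − 1) = 2 · 4 · 72 = 576. The nonzero elements number 1095 − 1 = 1094. Hence the nonzero zero-divisors number 1094 − 576 = 518.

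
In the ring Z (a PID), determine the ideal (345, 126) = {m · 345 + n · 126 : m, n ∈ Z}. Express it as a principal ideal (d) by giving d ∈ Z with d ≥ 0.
(345, 126) = (3); d = 3

In the PID Z, (a, b) is generated by gcd(a, b). Compute gcd(345, 126) with the extended Euclidean algorithm, tracking rows (r, s, t) with s·345 + t·126 = r:
  row A: (345, 1, 0)   [1·345 + 0·126 = 345]
  row B: (126, 0, 1)   [0·345 + 1·126 = 126]
  345 = 2·126 + 93   → row C = row A − 2·row B = (93, 1, −2)   [check: 1·345 − 2·126 = 93]
  126 = 1·93 + 33   → row D = row B − 1·row C = (33, −1, 3)   [check: −1·345 + 3·126 = 33]
  93 = 2·33 + 27   → row E = row C − 2·row D = (27, 3, −8)   [check: 3·345 − 8·126 = 27]
  33 = 1·27 + 6   → row F = row D − 1·row E = (6, −4, 11)   [check: −4·345 + 11·126 = 6]
  27 = 4·6 + 3   → row G = row E − 4·row F = (3, 19, −52)   [check: 19·345 − 52·126 = 3]
  6 = 2·3 + 0   → remainder 0, stop. gcd = 3 (last nonzero row G).
So gcd(345, 126) = 3, with Bézout identity 19·345 − 52·126 = 3. Containment (⊇): the Bézout identity exhibits 3 as an element of (345, 126), giving (3) ⊆ (345, 126). Containment (⊆): since 3 | 345 and 3 | 126 (345 = 3·115, 126 = 3·42), every Z-linear combination of 345 and 126 is divisible by 3, so (345, 126) ⊆ (3). Therefore (345, 126) = (3), d = 3.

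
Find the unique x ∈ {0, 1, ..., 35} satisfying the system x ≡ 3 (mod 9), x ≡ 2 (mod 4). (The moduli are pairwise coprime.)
The moduli 9, 4 are pairwise coprime, so by the CRT there is a unique solution mod 9·4 = 36.
Solve by successive substitution. Start with x ≡ 3 (mod 9).
  Combine with x ≡ 2 (mod 4): write x = 3 + 9·t and require 3 + 9·t ≡ 2 (mod 4), i.e. 9·t ≡ 2 − 3 ≡ 3 (mod 4). Since 9^(−1) ≡ 1 (mod 4) (9 ≡ 1 (mod 4)), t ≡ 1·3 ≡ 3 (mod 4). So x ≡ 3 + 9·3 = 30 (mod 36).
Unique solution in [0, 36): x = 30.

Final answer: x ≡ 30 (mod 36); the representative in [0, 36) is 30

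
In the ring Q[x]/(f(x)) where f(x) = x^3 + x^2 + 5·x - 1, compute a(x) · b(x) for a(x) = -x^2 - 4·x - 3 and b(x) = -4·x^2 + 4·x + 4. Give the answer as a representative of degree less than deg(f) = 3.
First multiply in Q[x] without reducing: a · b = 4·x^4 + 12·x^3 - 8·x^2 - 28·x - 12. Now divide by f(x) = x^3 + x^2 + 5·x - 1, eliminating the leading term at each step:
  leading term 4·x^4: subtract (4·x)·f(x) = 4·x^4 + 4·x^3 + 20·x^2 - 4·x, leaving 8·x^3 - 28·x^2 - 24·x - 12
  leading term 8·x^3: subtract (8)·f(x) = 8·x^3 + 8·x^2 + 40·x - 8, leaving -36·x^2 - 64·x - 4
The degree is now < 3, so this is the remainder. Hence a · b ≡ -36·x^2 - 64·x - 4 in Q[x]/(f).

Final answer: a · b ≡ -36·x^2 - 64·x - 4 (mod f(x))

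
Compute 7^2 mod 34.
15

Use repeated squaring. Binary(2) = 10. Walk through the bits of the exponent 2 left-to-right: at each bit after the leading one, square the running value, then multiply by 7 if the bit is 1 (always reducing mod 34):
  bit 1 = 1 (leading): start with 7.
  bit 2 = 0: square 7^2 = 49 ≡ 15 (mod 34).
Final value: 7^2 ≡ 15 (mod 34).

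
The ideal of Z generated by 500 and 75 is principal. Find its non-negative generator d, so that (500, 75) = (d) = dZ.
In the PID Z, (a, b) is generated by gcd(a, b). Compute gcd(500, 75) with the extended Euclidean algorithm, tracking rows (r, s, t) with s·500 + t·75 = r:
  row A: (500, 1, 0)   [1·500 + 0·75 = 500]
  row B: (75, 0, 1)   [0·500 + 1·75 = 75]
  500 = 6·75 + 50   → row C = row A − 6·row B = (50, 1, −6)   [check: 1·500 − 6·75 = 50]
  75 = 1·50 + 25   → row D = row B − 1·row C = (25, −1, 7)   [check: −1·500 + 7·75 = 25]
  50 = 2·25 + 0   → remainder 0, stop. gcd = 25 (last nonzero row D).
So gcd(500, 75) = 25, with Bézout identity −1·500 + 7·75 = 25. Containment (⊇): the Bézout identity exhibits 25 as an element of (500, 75), giving (25) ⊆ (500, 75). Containment (⊆): since 25 | 500 and 25 | 75 (500 = 25·20, 75 = 25·3), every Z-linear combination of 500 and 75 is divisible by 25, so (500, 75) ⊆ (25). Therefore (500, 75) = (25), d = 25.

Final answer: (500, 75) = (25); d = 25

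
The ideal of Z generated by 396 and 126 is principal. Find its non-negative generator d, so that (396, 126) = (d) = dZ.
In the PID Z, (a, b) is generated by gcd(a, b). Compute gcd(396, 126) with the extended Euclidean algorithm, tracking rows (r, s, t) with s·396 + t·126 = r:
  row A: (396, 1, 0)   [1·396 + 0·126 = 396]
  row B: (126, 0, 1)   [0·396 + 1·126 = 126]
  396 = 3·126 + 18   → row C = row A − 3·row B = (18, 1, −3)   [check: 1·396 − 3·126 = 18]
  126 = 7·18 + 0   → remainder 0, stop. gcd = 18 (last nonzero row C).
So gcd(396, 126) = 18, with Bézout identity 1·396 − 3·126 = 18. Containment (⊇): the Bézout identity exhibits 18 as an element of (396, 126), giving (18) ⊆ (396, 126). Containment (⊆): since 18 | 396 and 18 | 126 (396 = 18·22, 126 = 18·7), every Z-linear combination of 396 and 126 is divisible by 18, so (396, 126) ⊆ (18). Therefore (396, 126) = (18), d = 18.

Final answer: (396, 126) = (18); d = 18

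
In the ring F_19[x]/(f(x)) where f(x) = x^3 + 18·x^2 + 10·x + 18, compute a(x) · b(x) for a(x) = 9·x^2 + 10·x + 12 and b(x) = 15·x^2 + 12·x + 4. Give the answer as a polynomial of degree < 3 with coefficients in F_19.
a · b ≡ 6·x^2 + 18·x + 4 (mod f(x))

Multiply as integer polynomials: a · b = 135·x^4 + 258·x^3 + 336·x^2 + 184·x + 48. Reducing coefficients mod 19: a · b ≡ 2·x^4 + 11·x^3 + 13·x^2 + 13·x + 10. Now divide by f(x) = x^3 + 18·x^2 + 10·x + 18 in F_19[x], eliminating the leading term at each step:
  leading term 2·x^4: subtract (2·x)·f(x) = 2·x^4 + 17·x^3 + x^2 + 17·x, leaving 13·x^3 + 12·x^2 + 15·x + 10 (coefficients mod 19)
  leading term 13·x^3: subtract (13)·f(x) = 13·x^3 + 6·x^2 + 16·x + 6, leaving 6·x^2 + 18·x + 4 (coefficients mod 19)
The degree is now < 3, so this is the remainder. Hence a · b ≡ 6·x^2 + 18·x + 4 in F_19[x]/(f).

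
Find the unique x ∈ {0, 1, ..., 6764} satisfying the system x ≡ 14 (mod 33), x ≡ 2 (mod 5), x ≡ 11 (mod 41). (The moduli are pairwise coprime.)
The moduli 33, 5, 41 are pairwise coprime, so by the CRT there is a unique solution mod 33·5·41 = 6765.
Solve by successive substitution. Start with x ≡ 14 (mod 33).
  Combine with x ≡ 2 (mod 5): write x = 14 + 33·t and require 14 + 33·t ≡ 2 (mod 5), i.e. 33·t ≡ 2 − 14 ≡ 3 (mod 5). Since 33^(−1) ≡ 2 (mod 5) (33 ≡ 3 (mod 5)), t ≡ 2·3 ≡ 1 (mod 5). So x ≡ 14 + 33·1 = 47 (mod 165).
  Combine with x ≡ 11 (mod 41): write x = 47 + 165·t and require 47 + 165·t ≡ 11 (mod 41), i.e. 165·t ≡ 11 − 47 ≡ 5 (mod 41). Since 165^(−1) ≡ 1 (mod 41) (165 ≡ 1 (mod 41)), t ≡ 1·5 ≡ 5 (mod 41). So x ≡ 47 + 165·5 = 872 (mod 6765).
Unique solution in [0, 6765): x = 872.

Final answer: x ≡ 872 (mod 6765); the representative in [0, 6765) is 872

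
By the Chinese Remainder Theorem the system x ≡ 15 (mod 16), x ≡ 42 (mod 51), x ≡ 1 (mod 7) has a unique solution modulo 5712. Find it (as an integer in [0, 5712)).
The moduli 16, 51, 7 are pairwise coprime, so by the CRT there is a unique solution mod 16·51·7 = 5712.
Solve by successive substitution. Start with x ≡ 15 (mod 16).
  Combine with x ≡ 42 (mod 51): write x = 15 + 16·t and require 15 + 16·t ≡ 42 (mod 51), i.e. 16·t ≡ 42 − 15 ≡ 27 (mod 51). Since 16^(−1) ≡ 16 (mod 51), t ≡ 16·27 ≡ 24 (mod 51). So x ≡ 15 + 16·24 = 399 (mod 816).
  Combine with x ≡ 1 (mod 7): write x = 399 + 816·t and require 399 + 816·t ≡ 1 (mod 7), i.e. 816·t ≡ 1 − 399 ≡ 1 (mod 7). Since 816^(−1) ≡ 2 (mod 7) (816 ≡ 4 (mod 7)), t ≡ 2·1 ≡ 2 (mod 7). So x ≡ 399 + 816·2 = 2031 (mod 5712).
Unique solution in [0, 5712): x = 2031.

Final answer: x ≡ 2031 (mod 5712); the representative in [0, 5712) is 2031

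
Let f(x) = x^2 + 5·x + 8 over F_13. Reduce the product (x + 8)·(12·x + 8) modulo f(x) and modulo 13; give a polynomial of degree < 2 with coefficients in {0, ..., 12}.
a · b ≡ 5·x + 7 (mod f(x))

Multiply as integer polynomials: a · b = 12·x^2 + 104·x + 64. Reducing coefficients mod 13: a · b ≡ 12·x^2 + 12. Now divide by f(x) = x^2 + 5·x + 8 in F_13[x], eliminating the leading term at each step:
  leading term 12·x^2: subtract (12)·f(x) = 12·x^2 + 8·x + 5, leaving 5·x + 7 (coefficients mod 13)
The degree is now < 2, so this is the remainder. Hence a · b ≡ 5·x + 7 in F_13[x]/(f).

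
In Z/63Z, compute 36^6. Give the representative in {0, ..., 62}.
Use repeated squaring. Binary(6) = 110. Walk through the bits of the exponent 6 left-to-right: at each bit after the leading one, square the running value, then multiply by 36 if the bit is 1 (always reducing mod 63):
  bit 1 = 1 (leading): start with 36.
  bit 2 = 1: square 36^2 = 1296 ≡ 36; bit is 1, so multiply 36·36 = 1296 ≡ 36 (mod 63).
  bit 3 = 0: square 36^2 = 1296 ≡ 36 (mod 63).
Final value: 36^6 ≡ 36 (mod 63).

Final answer: 36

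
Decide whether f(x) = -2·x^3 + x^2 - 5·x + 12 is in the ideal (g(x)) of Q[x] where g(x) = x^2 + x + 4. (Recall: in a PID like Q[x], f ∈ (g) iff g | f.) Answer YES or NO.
YES

In Q[x] the ideal (g) consists of all multiples of g, so f ∈ (g) iff g | f, i.e. iff the remainder of f on division by g is 0. Divide f by g (g is monic, so eliminate the leading term of the running remainder at each step):
  leading term -2·x^3: subtract (-2·x)·g(x) = -2·x^3 - 2·x^2 - 8·x, leaving 3·x^2 + 3·x + 12
  leading term 3·x^2: subtract (3)·g(x) = 3·x^2 + 3·x + 12, leaving 0
The remainder is 0, so f(x) = g(x) · h(x) with h(x) = 3 - 2·x. Hence g | f, i.e. f ∈ (g).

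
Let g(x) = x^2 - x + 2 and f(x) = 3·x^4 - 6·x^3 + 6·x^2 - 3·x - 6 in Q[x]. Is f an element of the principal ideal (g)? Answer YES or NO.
YES

In Q[x] the ideal (g) consists of all multiples of g, so f ∈ (g) iff g | f, i.e. iff the remainder of f on division by g is 0. Divide f by g (g is monic, so eliminate the leading term of the running remainder at each step):
  leading term 3·x^4: subtract (3·x^2)·g(x) = 3·x^4 - 3·x^3 + 6·x^2, leaving -3·x^3 - 3·x - 6
  leading term -3·x^3: subtract (-3·x)·g(x) = -3·x^3 + 3·x^2 - 6·x, leaving -3·x^2 + 3·x - 6
  leading term -3·x^2: subtract (-3)·g(x) = -3·x^2 + 3·x - 6, leaving 0
The remainder is 0, so f(x) = g(x) · h(x) with h(x) = 3·x^2 - 3·x - 3. Hence g | f, i.e. f ∈ (g).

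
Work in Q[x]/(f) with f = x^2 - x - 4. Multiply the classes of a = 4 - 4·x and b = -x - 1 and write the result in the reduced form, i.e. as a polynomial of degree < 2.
First multiply in Q[x] without reducing: a · b = 4·x^2 - 4. Now divide by f(x) = x^2 - x - 4, eliminating the leading term at each step:
  leading term 4·x^2: subtract (4)·f(x) = 4·x^2 - 4·x - 16, leaving 4·x + 12
The degree is now < 2, so this is the remainder. Hence a · b ≡ 4·x + 12 in Q[x]/(f).

Final answer: a · b ≡ 4·x + 12 (mod f(x))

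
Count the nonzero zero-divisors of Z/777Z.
Z/777Z has 344 nonzero zero-divisors

In Z/777Z each nonzero element is either a unit (gcd with 777 is 1) or a zero-divisor (gcd > 1). The number of units is φ(777): factorise 777 = 3 · 7 · 37, so φ(777) = (3 − 1) · (7 − 1) · (37 − 1) = 2 · 6 · 36 = 432. The nonzero elements number 777 − 1 = 776. Hence the nonzero zero-divisors number 776 − 432 = 344.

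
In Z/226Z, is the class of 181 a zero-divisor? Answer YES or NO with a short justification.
NO

gcd(181, 226) = 1, so 181 is a unit in Z/226Z (it has a multiplicative inverse). A unit cannot be a zero-divisor: if 181·b ≡ 0 then multiplying both sides by 181^(−1) gives b ≡ 0. So 181 is not a zero-divisor.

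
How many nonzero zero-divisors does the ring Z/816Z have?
In Z/816Z each nonzero element is either a unit (gcd with 816 is 1) or a zero-divisor (gcd > 1). The number of units is φ(816): factorise 816 = 2^4 · 3 · 17, so φ(816) = (2^4 − 2^3) · (3 − 1) · (17 − 1) = 8 · 2 · 16 = 256. The nonzero elements number 816 − 1 = 815. Hence the nonzero zero-divisors number 815 − 256 = 559.

Final answer: Z/816Z has 559 nonzero zero-divisors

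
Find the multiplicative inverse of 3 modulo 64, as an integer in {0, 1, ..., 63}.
Apply the extended Euclidean algorithm to (64, 3), tracking rows (r, s, t) with s·64 + t·3 = r. Each division r_prev = q·r_cur + r_new produces the new row as (previous row) − q·(current row):
  row A: (64, 1, 0)   [1·64 + 0·3 = 64]
  row B: (3, 0, 1)   [0·64 + 1·3 = 3]
  64 = 21·3 + 1   → row C = row A − 21·row B = (1, 1, −21)   [check: 1·64 − 21·3 = 1]
  3 = 3·1 + 0   → remainder 0, stop. gcd = 1 (last nonzero row C).
The gcd is 1, so 3 is invertible mod 64. The last nonzero row gives 1·64 − 21·3 = 1, so t = −21. So 3^(−1) ≡ −21 ≡ 43 (mod 64). Verify: 3 · 43 = 129 ≡ 1 (mod 64). ✓

Final answer: 3^(−1) ≡ 43 (mod 64)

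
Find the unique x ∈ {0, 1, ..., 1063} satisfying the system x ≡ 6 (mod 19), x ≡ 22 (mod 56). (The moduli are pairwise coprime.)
x ≡ 918 (mod 1064); the representative in [0, 1064) is 918

The moduli 19, 56 are pairwise coprime, so by the CRT there is a unique solution mod 19·56 = 1064.
Solve by successive substitution. Start with x ≡ 6 (mod 19).
  Combine with x ≡ 22 (mod 56): write x = 6 + 19·t and require 6 + 19·t ≡ 22 (mod 56), i.e. 19·t ≡ 22 − 6 ≡ 16 (mod 56). Since 19^(−1) ≡ 3 (mod 56), t ≡ 3·16 ≡ 48 (mod 56). So x ≡ 6 + 19·48 = 918 (mod 1064).
Unique solution in [0, 1064): x = 918.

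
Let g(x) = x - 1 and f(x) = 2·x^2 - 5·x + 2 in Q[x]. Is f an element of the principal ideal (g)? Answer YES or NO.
NO

In Q[x] the ideal (g) consists of all multiples of g, so f ∈ (g) iff g | f, i.e. iff the remainder of f on division by g is 0. Divide f by g (g is monic, so eliminate the leading term of the running remainder at each step):
  leading term 2·x^2: subtract (2·x)·g(x) = 2·x^2 - 2·x, leaving 2 - 3·x
  leading term -3·x: subtract (-3)·g(x) = 3 - 3·x, leaving -1
The remainder r(x) = -1 ≠ 0 (and deg r < deg g), so g ∤ f, i.e. f ∉ (g).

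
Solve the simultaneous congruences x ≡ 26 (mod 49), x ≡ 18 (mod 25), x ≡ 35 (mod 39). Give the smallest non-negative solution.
The moduli 49, 25, 39 are pairwise coprime, so by the CRT there is a unique solution mod 49·25·39 = 47775.
Solve by successive substitution. Start with x ≡ 26 (mod 49).
  Combine with x ≡ 18 (mod 25): write x = 26 + 49·t and require 26 + 49·t ≡ 18 (mod 25), i.e. 49·t ≡ 18 − 26 ≡ 17 (mod 25). Since 49^(−1) ≡ 24 (mod 25) (49 ≡ 24 (mod 25)), t ≡ 24·17 ≡ 8 (mod 25). So x ≡ 26 + 49·8 = 418 (mod 1225).
  Combine with x ≡ 35 (mod 39): write x = 418 + 1225·t and require 418 + 1225·t ≡ 35 (mod 39), i.e. 1225·t ≡ 35 − 418 ≡ 7 (mod 39). Since 1225^(−1) ≡ 22 (mod 39) (1225 ≡ 16 (mod 39)), t ≡ 22·7 ≡ 37 (mod 39). So x ≡ 418 + 1225·37 = 45743 (mod 47775).
Unique solution in [0, 47775): x = 45743.

Final answer: x ≡ 45743 (mod 47775); the representative in [0, 47775) is 45743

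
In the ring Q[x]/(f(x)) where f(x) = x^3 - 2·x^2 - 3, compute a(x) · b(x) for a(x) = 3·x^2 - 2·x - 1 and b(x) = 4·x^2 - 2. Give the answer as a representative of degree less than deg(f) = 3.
a · b ≡ 22·x^2 + 40·x + 50 (mod f(x))

First multiply in Q[x] without reducing: a · b = 12·x^4 - 8·x^3 - 10·x^2 + 4·x + 2. Now divide by f(x) = x^3 - 2·x^2 - 3, eliminating the leading term at each step:
  leading term 12·x^4: subtract (12·x)·f(x) = 12·x^4 - 24·x^3 - 36·x, leaving 16·x^3 - 10·x^2 + 40·x + 2
  leading term 16·x^3: subtract (16)·f(x) = 16·x^3 - 32·x^2 - 48, leaving 22·x^2 + 40·x + 50
The degree is now < 3, so this is the remainder. Hence a · b ≡ 22·x^2 + 40·x + 50 in Q[x]/(f).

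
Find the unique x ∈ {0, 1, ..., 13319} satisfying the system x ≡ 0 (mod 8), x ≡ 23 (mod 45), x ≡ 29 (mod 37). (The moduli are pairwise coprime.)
The moduli 8, 45, 37 are pairwise coprime, so by the CRT there is a unique solution mod 8·45·37 = 13320.
Solve by successive substitution. Start with x ≡ 0 (mod 8).
  Combine with x ≡ 23 (mod 45): write x = 8·t and require 8·t ≡ 23 (mod 45). Since 8^(−1) ≡ 17 (mod 45), t ≡ 17·23 ≡ 31 (mod 45). So x ≡ 8·31 = 248 (mod 360).
  Combine with x ≡ 29 (mod 37): write x = 248 + 360·t and require 248 + 360·t ≡ 29 (mod 37), i.e. 360·t ≡ 29 − 248 ≡ 3 (mod 37). Since 360^(−1) ≡ 11 (mod 37) (360 ≡ 27 (mod 37)), t ≡ 11·3 ≡ 33 (mod 37). So x ≡ 248 + 360·33 = 12128 (mod 13320).
Unique solution in [0, 13320): x = 12128.

Final answer: x ≡ 12128 (mod 13320); the representative in [0, 13320) is 12128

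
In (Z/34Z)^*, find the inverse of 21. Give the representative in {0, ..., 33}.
Apply the extended Euclidean algorithm to (34, 21), tracking rows (r, s, t) with s·34 + t·21 = r. Each division r_prev = q·r_cur + r_new produces the new row as (previous row) − q·(current row):
  row A: (34, 1, 0)   [1·34 + 0·21 = 34]
  row B: (21, 0, 1)   [0·34 + 1·21 = 21]
  34 = 1·21 + 13   → row C = row A − 1·row B = (13, 1, −1)   [check: 1·34 − 1·21 = 13]
  21 = 1·13 + 8   → row D = row B − 1·row C = (8, −1, 2)   [check: −1·34 + 2·21 = 8]
  13 = 1·8 + 5   → row E = row C − 1·row D = (5, 2, −3)   [check: 2·34 − 3·21 = 5]
  8 = 1·5 + 3   → row F = row D − 1·row E = (3, −3, 5)   [check: −3·34 + 5·21 = 3]
  5 = 1·3 + 2   → row G = row E − 1·row F = (2, 5, −8)   [check: 5·34 − 8·21 = 2]
  3 = 1·2 + 1   → row H = row F − 1·row G = (1, −8, 13)   [check: −8·34 + 13·21 = 1]
  2 = 2·1 + 0   → remainder 0, stop. gcd = 1 (last nonzero row H).
The gcd is 1, so 21 is invertible mod 34. The last nonzero row gives −8·34 + 13·21 = 1, so t = 13. So 21^(−1) ≡ 13 (mod 34). Verify: 21 · 13 = 273 ≡ 1 (mod 34). ✓

Final answer: 21^(−1) ≡ 13 (mod 34)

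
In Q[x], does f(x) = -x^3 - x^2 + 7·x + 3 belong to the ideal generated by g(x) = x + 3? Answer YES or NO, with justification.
YES

In Q[x] the ideal (g) consists of all multiples of g, so f ∈ (g) iff g | f, i.e. iff the remainder of f on division by g is 0. Divide f by g (g is monic, so eliminate the leading term of the running remainder at each step):
  leading term -x^3: subtract (-x^2)·g(x) = -x^3 - 3·x^2, leaving 2·x^2 + 7·x + 3
  leading term 2·x^2: subtract (2·x)·g(x) = 2·x^2 + 6·x, leaving x + 3
  leading term x: subtract (1)·g(x) = x + 3, leaving 0
The remainder is 0, so f(x) = g(x) · h(x) with h(x) = -x^2 + 2·x + 1. Hence g | f, i.e. f ∈ (g).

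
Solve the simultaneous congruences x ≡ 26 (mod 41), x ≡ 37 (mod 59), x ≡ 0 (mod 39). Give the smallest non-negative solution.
x ≡ 18681 (mod 94341); the representative in [0, 94341) is 18681

The moduli 41, 59, 39 are pairwise coprime, so by the CRT there is a unique solution mod 41·59·39 = 94341.
Solve by successive substitution. Start with x ≡ 26 (mod 41).
  Combine with x ≡ 37 (mod 59): write x = 26 + 41·t and require 26 + 41·t ≡ 37 (mod 59), i.e. 41·t ≡ 37 − 26 ≡ 11 (mod 59). Since 41^(−1) ≡ 36 (mod 59), t ≡ 36·11 ≡ 42 (mod 59). So x ≡ 26 + 41·42 = 1748 (mod 2419).
  Combine with x ≡ 0 (mod 39): write x = 1748 + 2419·t and require 1748 + 2419·t ≡ 0 (mod 39), i.e. 2419·t ≡ 0 − 1748 ≡ 7 (mod 39). Since 2419^(−1) ≡ 1 (mod 39) (2419 ≡ 1 (mod 39)), t ≡ 1·7 ≡ 7 (mod 39). So x ≡ 1748 + 2419·7 = 18681 (mod 94341).
Unique solution in [0, 94341): x = 18681.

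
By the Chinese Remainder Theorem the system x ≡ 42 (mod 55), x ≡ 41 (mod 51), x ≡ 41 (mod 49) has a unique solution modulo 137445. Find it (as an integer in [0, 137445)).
x ≡ 97502 (mod 137445); the representative in [0, 137445) is 97502

The moduli 55, 51, 49 are pairwise coprime, so by the CRT there is a unique solution mod 55·51·49 = 137445.
Solve by successive substitution. Start with x ≡ 42 (mod 55).
  Combine with x ≡ 41 (mod 51): write x = 42 + 55·t and require 42 + 55·t ≡ 41 (mod 51), i.e. 55·t ≡ 41 − 42 ≡ 50 (mod 51). Since 55^(−1) ≡ 13 (mod 51) (55 ≡ 4 (mod 51)), t ≡ 13·50 ≡ 38 (mod 51). So x ≡ 42 + 55·38 = 2132 (mod 2805).
  Combine with x ≡ 41 (mod 49): write x = 2132 + 2805·t and require 2132 + 2805·t ≡ 41 (mod 49), i.e. 2805·t ≡ 41 − 2132 ≡ 16 (mod 49). Since 2805^(−1) ≡ 45 (mod 49) (2805 ≡ 12 (mod 49)), t ≡ 45·16 ≡ 34 (mod 49). So x ≡ 2132 + 2805·34 = 97502 (mod 137445).
Unique solution in [0, 137445): x = 97502.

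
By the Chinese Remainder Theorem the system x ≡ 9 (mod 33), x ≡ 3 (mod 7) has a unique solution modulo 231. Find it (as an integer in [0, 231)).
x ≡ 108 (mod 231); the representative in [0, 231) is 108

The moduli 33, 7 are pairwise coprime, so by the CRT there is a unique solution mod 33·7 = 231.
Solve by successive substitution. Start with x ≡ 9 (mod 33).
  Combine with x ≡ 3 (mod 7): write x = 9 + 33·t and require 9 + 33·t ≡ 3 (mod 7), i.e. 33·t ≡ 3 − 9 ≡ 1 (mod 7). Since 33^(−1) ≡ 3 (mod 7) (33 ≡ 5 (mod 7)), t ≡ 3·1 ≡ 3 (mod 7). So x ≡ 9 + 33·3 = 108 (mod 231).
Unique solution in [0, 231): x = 108.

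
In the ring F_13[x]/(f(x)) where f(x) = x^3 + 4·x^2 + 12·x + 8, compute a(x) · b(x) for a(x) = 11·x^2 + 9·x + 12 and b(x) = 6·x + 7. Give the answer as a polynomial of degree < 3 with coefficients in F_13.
a · b ≡ 10·x^2 + 6·x + 11 (mod f(x))

Multiply as integer polynomials: a · b = 66·x^3 + 131·x^2 + 135·x + 84. Reducing coefficients mod 13: a · b ≡ x^3 + x^2 + 5·x + 6. Now divide by f(x) = x^3 + 4·x^2 + 12·x + 8 in F_13[x], eliminating the leading term at each step:
  leading term x^3: subtract (1)·f(x) = x^3 + 4·x^2 + 12·x + 8, leaving 10·x^2 + 6·x + 11 (coefficients mod 13)
The degree is now < 3, so this is the remainder. Hence a · b ≡ 10·x^2 + 6·x + 11 in F_13[x]/(f).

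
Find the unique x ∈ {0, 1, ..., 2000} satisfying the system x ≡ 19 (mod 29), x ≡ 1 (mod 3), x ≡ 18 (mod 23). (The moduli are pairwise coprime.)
The moduli 29, 3, 23 are pairwise coprime, so by the CRT there is a unique solution mod 29·3·23 = 2001.
Solve by successive substitution. Start with x ≡ 19 (mod 29).
  Combine with x ≡ 1 (mod 3): write x = 19 + 29·t and require 19 + 29·t ≡ 1 (mod 3), i.e. 29·t ≡ 1 − 19 ≡ 0 (mod 3). Since 29^(−1) ≡ 2 (mod 3) (29 ≡ 2 (mod 3)), t ≡ 2·0 ≡ 0 (mod 3). So x ≡ 19 + 29·0 = 19 (mod 87).
  Combine with x ≡ 18 (mod 23): write x = 19 + 87·t and require 19 + 87·t ≡ 18 (mod 23), i.e. 87·t ≡ 18 − 19 ≡ 22 (mod 23). Since 87^(−1) ≡ 9 (mod 23) (87 ≡ 18 (mod 23)), t ≡ 9·22 ≡ 14 (mod 23). So x ≡ 19 + 87·14 = 1237 (mod 2001).
Unique solution in [0, 2001): x = 1237.

Final answer: x ≡ 1237 (mod 2001); the representative in [0, 2001) is 1237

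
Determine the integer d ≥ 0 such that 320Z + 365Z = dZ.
(320, 365) = (5); d = 5

In the PID Z, (a, b) is generated by gcd(a, b). Compute gcd(365, 320) with the extended Euclidean algorithm, tracking rows (r, s, t) with s·365 + t·320 = r:
  row A: (365, 1, 0)   [1·365 + 0·320 = 365]
  row B: (320, 0, 1)   [0·365 + 1·320 = 320]
  365 = 1·320 + 45   → row C = row A − 1·row B = (45, 1, −1)   [check: 1·365 − 1·320 = 45]
  320 = 7·45 + 5   → row D = row B − 7·row C = (5, −7, 8)   [check: −7·365 + 8·320 = 5]
  45 = 9·5 + 0   → remainder 0, stop. gcd = 5 (last nonzero row D).
So gcd(320, 365) = 5, with Bézout identity −7·365 + 8·320 = 5. Containment (⊇): the Bézout identity exhibits 5 as an element of (320, 365), giving (5) ⊆ (320, 365). Containment (⊆): since 5 | 320 and 5 | 365 (320 = 5·64, 365 = 5·73), every Z-linear combination of 320 and 365 is divisible by 5, so (320, 365) ⊆ (5). Therefore (320, 365) = (5), d = 5.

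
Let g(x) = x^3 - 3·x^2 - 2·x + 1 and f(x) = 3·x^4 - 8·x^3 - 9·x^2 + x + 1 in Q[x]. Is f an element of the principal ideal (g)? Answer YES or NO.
YES

In Q[x] the ideal (g) consists of all multiples of g, so f ∈ (g) iff g | f, i.e. iff the remainder of f on division by g is 0. Divide f by g (g is monic, so eliminate the leading term of the running remainder at each step):
  leading term 3·x^4: subtract (3·x)·g(x) = 3·x^4 - 9·x^3 - 6·x^2 + 3·x, leaving x^3 - 3·x^2 - 2·x + 1
  leading term x^3: subtract (1)·g(x) = x^3 - 3·x^2 - 2·x + 1, leaving 0
The remainder is 0, so f(x) = g(x) · h(x) with h(x) = 3·x + 1. Hence g | f, i.e. f ∈ (g).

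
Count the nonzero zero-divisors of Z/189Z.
Z/189Z has 80 nonzero zero-divisors

In Z/189Z each nonzero element is either a unit (gcd with 189 is 1) or a zero-divisor (gcd > 1). The number of units is φ(189): factorise 189 = 3^3 · 7, so φ(189) = (3^3 − 3^2) · (7 − 1) = 18 · 6 = 108. The nonzero elements number 189 − 1 = 188. Hence the nonzero zero-divisors number 188 − 108 = 80.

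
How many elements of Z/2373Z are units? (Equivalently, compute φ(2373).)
An element a ∈ Z/2373Z is a unit iff gcd(a, 2373) = 1, so the number of units is φ(2373). φ is multiplicative, with φ(p^e) = p^e − p^(e−1). Factorise 2373 = 3 · 7 · 113. Then
  φ(2373) = (3 − 1) · (7 − 1) · (113 − 1) = 2 · 6 · 112 = 1344.

Final answer: Z/2373Z has φ(2373) = 1344 units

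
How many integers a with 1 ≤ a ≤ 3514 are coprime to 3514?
The number of a ∈ {1, ..., 3514} with gcd(a, 3514) = 1 is by definition Euler's totient φ(3514). φ is multiplicative, with φ(p^e) = p^e − p^(e−1). Factorise 3514 = 2 · 7 · 251. Then
  φ(3514) = (2 − 1) · (7 − 1) · (251 − 1) = 1 · 6 · 250 = 1500.
So there are 1500 such integers.

Final answer: 1500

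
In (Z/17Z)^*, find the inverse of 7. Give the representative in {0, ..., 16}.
7^(−1) ≡ 5 (mod 17)

Apply the extended Euclidean algorithm to (17, 7), tracking rows (r, s, t) with s·17 + t·7 = r. Each division r_prev = q·r_cur + r_new produces the new row as (previous row) − q·(current row):
  row A: (17, 1, 0)   [1·17 + 0·7 = 17]
  row B: (7, 0, 1)   [0·17 + 1·7 = 7]
  17 = 2·7 + 3   → row C = row A − 2·row B = (3, 1, −2)   [check: 1·17 − 2·7 = 3]
  7 = 2·3 + 1   → row D = row B − 2·row C = (1, −2, 5)   [check: −2·17 + 5·7 = 1]
  3 = 3·1 + 0   → remainder 0, stop. gcd = 1 (last nonzero row D).
The gcd is 1, so 7 is invertible mod 17. The last nonzero row gives −2·17 + 5·7 = 1, so t = 5. So 7^(−1) ≡ 5 (mod 17). Verify: 7 · 5 = 35 ≡ 1 (mod 17). ✓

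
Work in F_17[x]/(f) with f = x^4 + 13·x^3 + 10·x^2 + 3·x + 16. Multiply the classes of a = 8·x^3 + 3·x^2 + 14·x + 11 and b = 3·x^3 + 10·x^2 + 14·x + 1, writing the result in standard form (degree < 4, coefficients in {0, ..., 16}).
a · b ≡ 10·x^2 + x + 15 (mod f(x))

Multiply as integer polynomials: a · b = 24·x^6 + 89·x^5 + 184·x^4 + 223·x^3 + 309·x^2 + 168·x + 11. Reducing coefficients mod 17: a · b ≡ 7·x^6 + 4·x^5 + 14·x^4 + 2·x^3 + 3·x^2 + 15·x + 11. Now divide by f(x) = x^4 + 13·x^3 + 10·x^2 + 3·x + 16 in F_17[x], eliminating the leading term at each step:
  leading term 7·x^6: subtract (7·x^2)·f(x) = 7·x^6 + 6·x^5 + 2·x^4 + 4·x^3 + 10·x^2, leaving 15·x^5 + 12·x^4 + 15·x^3 + 10·x^2 + 15·x + 11 (coefficients mod 17)
  leading term 15·x^5: subtract (15·x)·f(x) = 15·x^5 + 8·x^4 + 14·x^3 + 11·x^2 + 2·x, leaving 4·x^4 + x^3 + 16·x^2 + 13·x + 11 (coefficients mod 17)
  leading term 4·x^4: subtract (4)·f(x) = 4·x^4 + x^3 + 6·x^2 + 12·x + 13, leaving 10·x^2 + x + 15 (coefficients mod 17)
The degree is now < 4, so this is the remainder. Hence a · b ≡ 10·x^2 + x + 15 in F_17[x]/(f).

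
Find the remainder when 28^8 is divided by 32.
0

Use repeated squaring. Binary(8) = 1000. Walk through the bits of the exponent 8 left-to-right: at each bit after the leading one, square the running value, then multiply by 28 if the bit is 1 (always reducing mod 32):
  bit 1 = 1 (leading): start with 28.
  bit 2 = 0: square 28^2 = 784 ≡ 16 (mod 32).
  bit 3 = 0: square 16^2 = 256 ≡ 0 (mod 32).
  bit 4 = 0: square 0^2 = 0 (mod 32).
Final value: 28^8 ≡ 0 (mod 32).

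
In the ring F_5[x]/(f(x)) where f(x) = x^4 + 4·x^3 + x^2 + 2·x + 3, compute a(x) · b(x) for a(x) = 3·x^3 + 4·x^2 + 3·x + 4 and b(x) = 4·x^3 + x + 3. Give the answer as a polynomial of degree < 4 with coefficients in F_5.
Multiply as integer polynomials: a · b = 12·x^6 + 16·x^5 + 15·x^4 + 29·x^3 + 15·x^2 + 13·x + 12. Reducing coefficients mod 5: a · b ≡ 2·x^6 + x^5 + 4·x^3 + 3·x + 2. Now divide by f(x) = x^4 + 4·x^3 + x^2 + 2·x + 3 in F_5[x], eliminating the leading term at each step:
  leading term 2·x^6: subtract (2·x^2)·f(x) = 2·x^6 + 3·x^5 + 2·x^4 + 4·x^3 + x^2, leaving 3·x^5 + 3·x^4 + 4·x^2 + 3·x + 2 (coefficients mod 5)
  leading term 3·x^5: subtract (3·x)·f(x) = 3·x^5 + 2·x^4 + 3·x^3 + x^2 + 4·x, leaving x^4 + 2·x^3 + 3·x^2 + 4·x + 2 (coefficients mod 5)
  leading term x^4: subtract (1)·f(x) = x^4 + 4·x^3 + x^2 + 2·x + 3, leaving 3·x^3 + 2·x^2 + 2·x + 4 (coefficients mod 5)
The degree is now < 4, so this is the remainder. Hence a · b ≡ 3·x^3 + 2·x^2 + 2·x + 4 in F_5[x]/(f).

Final answer: a · b ≡ 3·x^3 + 2·x^2 + 2·x + 4 (mod f(x))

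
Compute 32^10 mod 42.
Use repeated squaring. Binary(10) = 1010. Walk through the bits of the exponent 10 left-to-right: at each bit after the leading one, square the running value, then multiply by 32 if the bit is 1 (always reducing mod 42):
  bit 1 = 1 (leading): start with 32.
  bit 2 = 0: square 32^2 = 1024 ≡ 16 (mod 42).
  bit 3 = 1: square 16^2 = 256 ≡ 4; bit is 1, so multiply 4·32 = 128 ≡ 2 (mod 42).
  bit 4 = 0: square 2^2 = 4 (mod 42).
Final value: 32^10 ≡ 4 (mod 42).

Final answer: 4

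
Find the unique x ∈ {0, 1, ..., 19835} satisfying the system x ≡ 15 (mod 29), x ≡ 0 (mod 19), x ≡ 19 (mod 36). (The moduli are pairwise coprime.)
The moduli 29, 19, 36 are pairwise coprime, so by the CRT there is a unique solution mod 29·19·36 = 19836.
Solve by successive substitution. Start with x ≡ 15 (mod 29).
  Combine with x ≡ 0 (mod 19): write x = 15 + 29·t and require 15 + 29·t ≡ 0 (mod 19), i.e. 29·t ≡ 0 − 15 ≡ 4 (mod 19). Since 29^(−1) ≡ 2 (mod 19) (29 ≡ 10 (mod 19)), t ≡ 2·4 ≡ 8 (mod 19). So x ≡ 15 + 29·8 = 247 (mod 551).
  Combine with x ≡ 19 (mod 36): write x = 247 + 551·t and require 247 + 551·t ≡ 19 (mod 36), i.e. 551·t ≡ 19 − 247 ≡ 24 (mod 36). Since 551^(−1) ≡ 23 (mod 36) (551 ≡ 11 (mod 36)), t ≡ 23·24 ≡ 12 (mod 36). So x ≡ 247 + 551·12 = 6859 (mod 19836).
Unique solution in [0, 19836): x = 6859.

Final answer: x ≡ 6859 (mod 19836); the representative in [0, 19836) is 6859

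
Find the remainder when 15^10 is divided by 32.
Use repeated squaring. Binary(10) = 1010. Walk through the bits of the exponent 10 left-to-right: at each bit after the leading one, square the running value, then multiply by 15 if the bit is 1 (always reducing mod 32):
  bit 1 = 1 (leading): start with 15.
  bit 2 = 0: square 15^2 = 225 ≡ 1 (mod 32).
  bit 3 = 1: square 1^2 = 1; bit is 1, so multiply 1·15 = 15 (mod 32).
  bit 4 = 0: square 15^2 = 225 ≡ 1 (mod 32).
Final value: 15^10 ≡ 1 (mod 32).

Final answer: 1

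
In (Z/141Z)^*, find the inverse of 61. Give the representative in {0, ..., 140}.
61^(−1) ≡ 37 (mod 141)

Apply the extended Euclidean algorithm to (141, 61), tracking rows (r, s, t) with s·141 + t·61 = r. Each division r_prev = q·r_cur + r_new produces the new row as (previous row) − q·(current row):
  row A: (141, 1, 0)   [1·141 + 0·61 = 141]
  row B: (61, 0, 1)   [0·141 + 1·61 = 61]
  141 = 2·61 + 19   → row C = row A − 2·row B = (19, 1, −2)   [check: 1·141 − 2·61 = 19]
  61 = 3·19 + 4   → row D = row B − 3·row C = (4, −3, 7)   [check: −3·141 + 7·61 = 4]
  19 = 4·4 + 3   → row E = row C − 4·row D = (3, 13, −30)   [check: 13·141 − 30·61 = 3]
  4 = 1·3 + 1   → row F = row D − 1·row E = (1, −16, 37)   [check: −16·141 + 37·61 = 1]
  3 = 3·1 + 0   → remainder 0, stop. gcd = 1 (last nonzero row F).
The gcd is 1, so 61 is invertible mod 141. The last nonzero row gives −16·141 + 37·61 = 1, so t = 37. So 61^(−1) ≡ 37 (mod 141). Verify: 61 · 37 = 2257 ≡ 1 (mod 141). ✓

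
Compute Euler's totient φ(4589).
φ(4589) = 4224

φ is multiplicative, with φ(p^e) = p^e − p^(e−1). Factorise 4589 = 13 · 353. Then
  φ(4589) = (13 − 1) · (353 − 1) = 12 · 352 = 4224.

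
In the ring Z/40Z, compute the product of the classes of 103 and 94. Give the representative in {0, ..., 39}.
2

Reduce the factors first: 103 ≡ 23, 94 ≡ 14 (mod 40), so 103 · 94 ≡ 23 · 14 (mod 40). 23 · 14 = 322. Dividing by 40: 322 = 8·40 + 2. So (103 · 94) mod 40 = 2.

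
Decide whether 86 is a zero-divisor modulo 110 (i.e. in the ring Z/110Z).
gcd(86, 110) = 2 > 1, so 86 is not a unit in Z/110Z. In Z/nZ every nonzero non-unit is a zero-divisor: explicitly, take b = 110/gcd = 55 ≠ 0 (mod 110); then 86·55 = 4730 = 43·110, i.e. 86·55 ≡ 0 (mod 110). So 86 is a zero-divisor.

Final answer: YES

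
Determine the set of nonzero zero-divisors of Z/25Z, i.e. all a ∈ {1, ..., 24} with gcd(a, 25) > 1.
nonzero zero-divisors of Z/25Z = {5, 10, 15, 20}

An element a ∈ Z/25Z (with a ≠ 0) is a zero-divisor iff gcd(a, 25) > 1 (because a is a unit precisely when gcd(a, n) = 1, and in Z/nZ every nonzero, non-unit element is a zero-divisor). Scan a = 1, ..., 24 and keep those with gcd(a, 25) > 1:
  gcd(5, 25) = 5, gcd(10, 25) = 5, gcd(15, 25) = 5, gcd(20, 25) = 5.
All other a ∈ {1, ..., 24} have gcd(a, 25) = 1 and are units. So the nonzero zero-divisors are exactly the 4 values of a appearing in this scan.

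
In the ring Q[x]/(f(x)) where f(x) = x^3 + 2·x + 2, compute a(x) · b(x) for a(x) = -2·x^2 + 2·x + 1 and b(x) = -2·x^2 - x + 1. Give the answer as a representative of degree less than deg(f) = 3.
First multiply in Q[x] without reducing: a · b = 4·x^4 - 2·x^3 - 6·x^2 + x + 1. Now divide by f(x) = x^3 + 2·x + 2, eliminating the leading term at each step:
  leading term 4·x^4: subtract (4·x)·f(x) = 4·x^4 + 8·x^2 + 8·x, leaving -2·x^3 - 14·x^2 - 7·x + 1
  leading term -2·x^3: subtract (-2)·f(x) = -2·x^3 - 4·x - 4, leaving -14·x^2 - 3·x + 5
The degree is now < 3, so this is the remainder. Hence a · b ≡ -14·x^2 - 3·x + 5 in Q[x]/(f).

Final answer: a · b ≡ -14·x^2 - 3·x + 5 (mod f(x))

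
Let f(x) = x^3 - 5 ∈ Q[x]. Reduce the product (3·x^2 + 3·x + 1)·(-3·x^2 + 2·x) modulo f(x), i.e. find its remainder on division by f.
First multiply in Q[x] without reducing: a · b = -9·x^4 - 3·x^3 + 3·x^2 + 2·x. Now divide by f(x) = x^3 - 5, eliminating the leading term at each step:
  leading term -9·x^4: subtract (-9·x)·f(x) = -9·x^4 + 45·x, leaving -3·x^3 + 3·x^2 - 43·x
  leading term -3·x^3: subtract (-3)·f(x) = 15 - 3·x^3, leaving 3·x^2 - 43·x - 15
The degree is now < 3, so this is the remainder. Hence a · b ≡ 3·x^2 - 43·x - 15 in Q[x]/(f).

Final answer: a · b ≡ 3·x^2 - 43·x - 15 (mod f(x))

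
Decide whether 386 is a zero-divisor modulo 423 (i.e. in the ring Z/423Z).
gcd(386, 423) = 1, so 386 is a unit in Z/423Z (it has a multiplicative inverse). A unit cannot be a zero-divisor: if 386·b ≡ 0 then multiplying both sides by 386^(−1) gives b ≡ 0. So 386 is not a zero-divisor.

Final answer: NO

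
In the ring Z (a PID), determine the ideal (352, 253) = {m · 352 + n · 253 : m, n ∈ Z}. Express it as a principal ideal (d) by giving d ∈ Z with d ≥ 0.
In the PID Z, (a, b) is generated by gcd(a, b). Compute gcd(352, 253) with the extended Euclidean algorithm, tracking rows (r, s, t) with s·352 + t·253 = r:
  row A: (352, 1, 0)   [1·352 + 0·253 = 352]
  row B: (253, 0, 1)   [0·352 + 1·253 = 253]
  352 = 1·253 + 99   → row C = row A − 1·row B = (99, 1, −1)   [check: 1·352 − 1·253 = 99]
  253 = 2·99 + 55   → row D = row B − 2·row C = (55, −2, 3)   [check: −2·352 + 3·253 = 55]
  99 = 1·55 + 44   → row E = row C − 1·row D = (44, 3, −4)   [check: 3·352 − 4·253 = 44]
  55 = 1·44 + 11   → row F = row D − 1·row E = (11, −5, 7)   [check: −5·352 + 7·253 = 11]
  44 = 4·11 + 0   → remainder 0, stop. gcd = 11 (last nonzero row F).
So gcd(352, 253) = 11, with Bézout identity −5·352 + 7·253 = 11. Containment (⊇): the Bézout identity exhibits 11 as an element of (352, 253), giving (11) ⊆ (352, 253). Containment (⊆): since 11 | 352 and 11 | 253 (352 = 11·32, 253 = 11·23), every Z-linear combination of 352 and 253 is divisible by 11, so (352, 253) ⊆ (11). Therefore (352, 253) = (11), d = 11.

Final answer: (352, 253) = (11); d = 11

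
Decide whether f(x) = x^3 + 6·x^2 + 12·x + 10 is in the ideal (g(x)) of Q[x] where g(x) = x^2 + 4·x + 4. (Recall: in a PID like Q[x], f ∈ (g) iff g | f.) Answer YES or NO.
NO

In Q[x] the ideal (g) consists of all multiples of g, so f ∈ (g) iff g | f, i.e. iff the remainder of f on division by g is 0. Divide f by g (g is monic, so eliminate the leading term of the running remainder at each step):
  leading term x^3: subtract (x)·g(x) = x^3 + 4·x^2 + 4·x, leaving 2·x^2 + 8·x + 10
  leading term 2·x^2: subtract (2)·g(x) = 2·x^2 + 8·x + 8, leaving 2
The remainder r(x) = 2 ≠ 0 (and deg r < deg g), so g ∤ f, i.e. f ∉ (g).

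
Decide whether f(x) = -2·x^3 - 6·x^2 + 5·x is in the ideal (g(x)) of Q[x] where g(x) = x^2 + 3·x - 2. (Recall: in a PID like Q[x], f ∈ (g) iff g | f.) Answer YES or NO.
NO

In Q[x] the ideal (g) consists of all multiples of g, so f ∈ (g) iff g | f, i.e. iff the remainder of f on division by g is 0. Divide f by g (g is monic, so eliminate the leading term of the running remainder at each step):
  leading term -2·x^3: subtract (-2·x)·g(x) = -2·x^3 - 6·x^2 + 4·x, leaving x
The remainder r(x) = x ≠ 0 (and deg r < deg g), so g ∤ f, i.e. f ∉ (g).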